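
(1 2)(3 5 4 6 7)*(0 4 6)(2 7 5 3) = (0 4)(1 7 2)(5 6)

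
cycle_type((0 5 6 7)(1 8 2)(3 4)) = 2.3.4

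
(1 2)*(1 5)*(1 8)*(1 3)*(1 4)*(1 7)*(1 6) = (1 2 5 8 3 4 7 6)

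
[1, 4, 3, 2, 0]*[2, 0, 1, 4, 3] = [0, 3, 4, 1, 2]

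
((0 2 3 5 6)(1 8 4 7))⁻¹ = (0 6 5 3 2)(1 7 4 8)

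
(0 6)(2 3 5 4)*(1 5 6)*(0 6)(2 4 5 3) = (0 1 3)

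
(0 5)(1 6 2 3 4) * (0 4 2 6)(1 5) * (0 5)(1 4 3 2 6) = (0 4)(1 5 3 6)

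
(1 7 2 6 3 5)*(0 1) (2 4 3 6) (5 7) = (0 1 5) (3 7 4) 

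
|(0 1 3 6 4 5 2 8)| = 8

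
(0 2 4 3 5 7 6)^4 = (0 5 2 7 4 6 3)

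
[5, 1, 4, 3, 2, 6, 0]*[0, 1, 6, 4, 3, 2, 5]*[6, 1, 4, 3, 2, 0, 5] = [4, 1, 3, 2, 5, 0, 6]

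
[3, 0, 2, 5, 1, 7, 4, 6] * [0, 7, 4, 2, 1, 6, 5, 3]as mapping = [0→2, 1→0, 2→4, 3→6, 4→7, 5→3, 6→1, 7→5]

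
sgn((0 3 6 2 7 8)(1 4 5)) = -1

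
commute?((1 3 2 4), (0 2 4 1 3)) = no:(1 3 2 4)*(0 2 4 1 3) = (0 2 1)(3 4), (0 2 4 1 3)*(1 3 2 4) = (0 4 3)(1 2)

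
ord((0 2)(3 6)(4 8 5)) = 6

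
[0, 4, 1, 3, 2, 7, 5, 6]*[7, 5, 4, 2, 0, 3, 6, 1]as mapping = [0→7, 1→0, 2→5, 3→2, 4→4, 5→1, 6→3, 7→6]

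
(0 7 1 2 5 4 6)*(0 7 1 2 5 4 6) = (0 1 5 6 7 2 4)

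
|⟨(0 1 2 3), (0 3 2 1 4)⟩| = 120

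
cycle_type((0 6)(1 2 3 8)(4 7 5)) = 2.3.4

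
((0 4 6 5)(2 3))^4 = ()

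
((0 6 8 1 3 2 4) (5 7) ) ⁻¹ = (0 4 2 3 1 8 6) (5 7) 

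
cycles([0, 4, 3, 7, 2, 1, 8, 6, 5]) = (1 4 2 3 7 6 8 5)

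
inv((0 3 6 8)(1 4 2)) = (0 8 6 3)(1 2 4)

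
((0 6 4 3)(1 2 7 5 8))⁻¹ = (0 3 4 6)(1 8 5 7 2)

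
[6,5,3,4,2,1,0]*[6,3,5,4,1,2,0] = [0,2,4,1,5,3,6]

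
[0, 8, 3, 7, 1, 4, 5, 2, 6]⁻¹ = [0, 4, 7, 2, 5, 6, 8, 3, 1]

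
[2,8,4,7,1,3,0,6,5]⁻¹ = [6,4,0,5,2,8,7,3,1]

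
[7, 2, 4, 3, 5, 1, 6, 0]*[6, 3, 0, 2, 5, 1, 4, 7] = [7, 0, 5, 2, 1, 3, 4, 6]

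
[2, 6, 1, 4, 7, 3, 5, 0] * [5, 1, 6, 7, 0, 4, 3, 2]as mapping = [0→6, 1→3, 2→1, 3→0, 4→2, 5→7, 6→4, 7→5]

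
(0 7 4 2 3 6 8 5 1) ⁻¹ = (0 1 5 8 6 3 2 4 7) 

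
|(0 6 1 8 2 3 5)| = 7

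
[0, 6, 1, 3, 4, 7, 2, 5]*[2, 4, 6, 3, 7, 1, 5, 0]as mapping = [0→2, 1→5, 2→4, 3→3, 4→7, 5→0, 6→6, 7→1]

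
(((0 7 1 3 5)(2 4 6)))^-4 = (0 7 1 3 5)(2 6 4)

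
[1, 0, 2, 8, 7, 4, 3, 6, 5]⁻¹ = [1, 0, 2, 6, 5, 8, 7, 4, 3]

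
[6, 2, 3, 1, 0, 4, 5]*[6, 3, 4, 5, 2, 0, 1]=[1, 4, 5, 3, 6, 2, 0]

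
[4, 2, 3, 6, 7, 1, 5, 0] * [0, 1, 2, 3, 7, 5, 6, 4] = [7, 2, 3, 6, 4, 1, 5, 0]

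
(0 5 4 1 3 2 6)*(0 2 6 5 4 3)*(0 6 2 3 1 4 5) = (0 5 1 6 3 2)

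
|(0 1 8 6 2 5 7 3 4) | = 9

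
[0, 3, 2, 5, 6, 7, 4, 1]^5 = [0, 3, 2, 5, 6, 7, 4, 1]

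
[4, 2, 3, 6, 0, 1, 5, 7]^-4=[0, 2, 3, 6, 4, 1, 5, 7]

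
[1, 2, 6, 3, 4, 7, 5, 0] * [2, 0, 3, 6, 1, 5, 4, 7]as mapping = [0→0, 1→3, 2→4, 3→6, 4→1, 5→7, 6→5, 7→2]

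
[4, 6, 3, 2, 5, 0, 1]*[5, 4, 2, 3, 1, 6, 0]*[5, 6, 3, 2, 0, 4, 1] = [6, 5, 2, 3, 1, 4, 0]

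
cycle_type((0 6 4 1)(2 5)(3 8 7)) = 2.3.4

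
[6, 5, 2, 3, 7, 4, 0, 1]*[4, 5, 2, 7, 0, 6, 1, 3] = [1, 6, 2, 7, 3, 0, 4, 5]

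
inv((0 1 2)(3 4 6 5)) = (0 2 1)(3 5 6 4)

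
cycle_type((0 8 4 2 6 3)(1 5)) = 2.6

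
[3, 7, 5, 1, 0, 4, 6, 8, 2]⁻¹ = [4, 3, 8, 0, 5, 2, 6, 1, 7]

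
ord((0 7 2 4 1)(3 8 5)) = 15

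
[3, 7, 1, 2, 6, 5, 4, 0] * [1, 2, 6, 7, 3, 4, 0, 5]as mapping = [0→7, 1→5, 2→2, 3→6, 4→0, 5→4, 6→3, 7→1]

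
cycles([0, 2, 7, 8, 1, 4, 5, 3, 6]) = (1 2 7 3 8 6 5 4)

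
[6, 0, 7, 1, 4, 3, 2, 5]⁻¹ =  [1, 3, 6, 5, 4, 7, 0, 2]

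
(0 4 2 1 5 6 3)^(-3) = (0 5 4 6 2 3 1)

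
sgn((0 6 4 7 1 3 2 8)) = -1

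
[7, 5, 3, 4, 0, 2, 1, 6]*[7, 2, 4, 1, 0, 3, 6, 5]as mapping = [0→5, 1→3, 2→1, 3→0, 4→7, 5→4, 6→2, 7→6]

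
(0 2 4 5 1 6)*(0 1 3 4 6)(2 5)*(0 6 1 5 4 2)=(0 4)(1 6 5 3 2)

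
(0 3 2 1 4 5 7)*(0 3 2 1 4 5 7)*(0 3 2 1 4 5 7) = (0 1 7 2 5 3 4) 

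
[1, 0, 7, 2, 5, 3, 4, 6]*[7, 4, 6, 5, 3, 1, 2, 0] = [4, 7, 0, 6, 1, 5, 3, 2]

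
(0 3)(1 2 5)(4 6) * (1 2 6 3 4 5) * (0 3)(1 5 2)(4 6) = (0 6 2 5 1 4)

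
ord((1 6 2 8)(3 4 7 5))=4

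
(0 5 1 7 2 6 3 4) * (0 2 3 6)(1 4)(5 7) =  (0 7 3 1 5 4 2)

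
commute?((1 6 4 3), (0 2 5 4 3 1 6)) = no:(1 6 4 3)*(0 2 5 4 3 1 6) = (0 2 5 4 1)(3 6), (0 2 5 4 3 1 6)*(1 6 4 3) = (0 2 5 3 6)(1 4)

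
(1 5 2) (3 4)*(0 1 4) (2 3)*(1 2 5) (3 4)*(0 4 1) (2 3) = (0 3 4 5 1) 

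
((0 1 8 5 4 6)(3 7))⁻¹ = (0 6 4 5 8 1)(3 7)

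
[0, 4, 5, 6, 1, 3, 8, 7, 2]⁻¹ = [0, 4, 8, 5, 1, 2, 3, 7, 6]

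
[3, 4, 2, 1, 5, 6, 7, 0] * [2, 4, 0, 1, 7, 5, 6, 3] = [1, 7, 0, 4, 5, 6, 3, 2]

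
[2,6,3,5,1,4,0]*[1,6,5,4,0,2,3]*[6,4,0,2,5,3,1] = [3,2,5,0,1,6,4]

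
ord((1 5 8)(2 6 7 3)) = 12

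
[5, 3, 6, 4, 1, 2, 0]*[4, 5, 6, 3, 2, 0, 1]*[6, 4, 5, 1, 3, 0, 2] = [6, 1, 4, 5, 0, 2, 3]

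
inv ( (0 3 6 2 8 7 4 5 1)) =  (0 1 5 4 7 8 2 6 3)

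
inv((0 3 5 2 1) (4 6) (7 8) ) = (0 1 2 5 3) (4 6) (7 8) 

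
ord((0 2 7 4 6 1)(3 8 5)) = 6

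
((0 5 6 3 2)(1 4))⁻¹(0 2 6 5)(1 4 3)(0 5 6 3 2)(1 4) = (0 3 6 5)(1 2 4)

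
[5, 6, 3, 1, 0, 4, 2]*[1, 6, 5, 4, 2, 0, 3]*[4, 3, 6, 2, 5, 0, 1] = [4, 2, 5, 1, 3, 6, 0]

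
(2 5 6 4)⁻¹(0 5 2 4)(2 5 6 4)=(0 6 5 2)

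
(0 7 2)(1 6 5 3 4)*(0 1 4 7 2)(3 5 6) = (0 2 1 3 7)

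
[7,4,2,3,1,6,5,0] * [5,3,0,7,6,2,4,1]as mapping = [0→1,1→6,2→0,3→7,4→3,5→4,6→2,7→5]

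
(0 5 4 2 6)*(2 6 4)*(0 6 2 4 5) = (2 5 4)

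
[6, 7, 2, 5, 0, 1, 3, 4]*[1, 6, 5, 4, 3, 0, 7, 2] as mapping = [0→7, 1→2, 2→5, 3→0, 4→1, 5→6, 6→4, 7→3] 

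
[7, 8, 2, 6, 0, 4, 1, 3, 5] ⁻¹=[4, 6, 2, 7, 5, 8, 3, 0, 1] 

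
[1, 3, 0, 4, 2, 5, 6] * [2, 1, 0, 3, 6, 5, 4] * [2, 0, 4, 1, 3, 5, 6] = [0, 1, 4, 6, 2, 5, 3]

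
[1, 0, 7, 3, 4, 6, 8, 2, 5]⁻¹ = [1, 0, 7, 3, 4, 8, 5, 2, 6]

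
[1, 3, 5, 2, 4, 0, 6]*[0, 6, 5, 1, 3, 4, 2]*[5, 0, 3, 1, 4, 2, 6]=[6, 0, 4, 2, 1, 5, 3]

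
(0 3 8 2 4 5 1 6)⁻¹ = (0 6 1 5 4 2 8 3)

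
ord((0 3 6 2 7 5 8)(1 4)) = 14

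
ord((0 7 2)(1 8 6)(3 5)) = 6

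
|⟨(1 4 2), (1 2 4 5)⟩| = 24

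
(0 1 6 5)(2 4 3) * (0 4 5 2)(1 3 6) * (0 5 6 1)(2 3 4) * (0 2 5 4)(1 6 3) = (1 2 3 4 6)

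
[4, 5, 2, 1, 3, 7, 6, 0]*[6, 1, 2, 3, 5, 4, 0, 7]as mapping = [0→5, 1→4, 2→2, 3→1, 4→3, 5→7, 6→0, 7→6]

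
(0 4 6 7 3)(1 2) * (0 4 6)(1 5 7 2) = (0 6 2 5 7 3 4)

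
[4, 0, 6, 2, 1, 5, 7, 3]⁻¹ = [1, 4, 3, 7, 0, 5, 2, 6]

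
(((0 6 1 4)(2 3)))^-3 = (0 6 1 4)(2 3)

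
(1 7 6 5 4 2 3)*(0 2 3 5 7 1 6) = (0 2 5 4 3 6 7)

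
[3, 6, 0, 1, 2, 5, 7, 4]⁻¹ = [2, 3, 4, 0, 7, 5, 1, 6]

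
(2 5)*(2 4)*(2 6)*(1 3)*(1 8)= (1 3 8)(2 5 4 6)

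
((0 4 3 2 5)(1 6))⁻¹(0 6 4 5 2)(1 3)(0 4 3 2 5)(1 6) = (0 5 4 1 3)(2 6)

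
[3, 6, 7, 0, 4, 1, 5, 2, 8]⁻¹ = [3, 5, 7, 0, 4, 6, 1, 2, 8]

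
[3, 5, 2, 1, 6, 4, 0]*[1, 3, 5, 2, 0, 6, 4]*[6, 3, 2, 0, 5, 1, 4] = [2, 4, 1, 0, 5, 6, 3]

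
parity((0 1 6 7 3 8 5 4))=odd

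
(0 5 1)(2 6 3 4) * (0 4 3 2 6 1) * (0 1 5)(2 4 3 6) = (1 3 6 4 2 5)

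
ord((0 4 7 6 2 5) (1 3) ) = 6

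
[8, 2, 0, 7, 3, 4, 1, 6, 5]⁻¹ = [2, 6, 1, 4, 5, 8, 7, 3, 0]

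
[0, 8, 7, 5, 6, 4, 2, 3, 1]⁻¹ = [0, 8, 6, 7, 5, 3, 4, 2, 1]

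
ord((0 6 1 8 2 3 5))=7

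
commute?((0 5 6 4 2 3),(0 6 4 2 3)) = no:(0 5 6 4 2 3)*(0 6 4 2 3) = (0 5 4 3 6 2),(0 6 4 2 3)*(0 5 6 4 2 3) = (0 4 3 5 6 2)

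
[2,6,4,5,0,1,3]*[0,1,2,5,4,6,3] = [2,3,4,6,0,1,5]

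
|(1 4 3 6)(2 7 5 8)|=4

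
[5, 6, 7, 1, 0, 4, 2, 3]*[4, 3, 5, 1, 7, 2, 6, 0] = [2, 6, 0, 3, 4, 7, 5, 1]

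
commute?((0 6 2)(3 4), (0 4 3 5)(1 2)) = no:(0 6 2)(3 4) * (0 4 3 5)(1 2) = (0 6 1 2 4 5), (0 4 3 5)(1 2) * (0 6 2)(3 4) = (0 3 5 6 2 1)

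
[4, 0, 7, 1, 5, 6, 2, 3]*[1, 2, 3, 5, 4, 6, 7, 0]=[4, 1, 0, 2, 6, 7, 3, 5]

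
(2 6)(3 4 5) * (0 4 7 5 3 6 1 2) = (0 4 3 7 5 6)(1 2)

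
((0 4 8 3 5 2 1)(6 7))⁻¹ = (0 1 2 5 3 8 4)(6 7)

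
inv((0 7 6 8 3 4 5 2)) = (0 2 5 4 3 8 6 7)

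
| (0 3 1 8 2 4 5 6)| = 8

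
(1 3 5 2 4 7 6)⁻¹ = (1 6 7 4 2 5 3)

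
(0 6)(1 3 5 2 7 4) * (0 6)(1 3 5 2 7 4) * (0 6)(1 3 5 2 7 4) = (0 6)(1 2)(3 7)(4 5)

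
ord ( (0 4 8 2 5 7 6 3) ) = 8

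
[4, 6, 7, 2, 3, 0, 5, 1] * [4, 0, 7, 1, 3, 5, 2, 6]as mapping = [0→3, 1→2, 2→6, 3→7, 4→1, 5→4, 6→5, 7→0]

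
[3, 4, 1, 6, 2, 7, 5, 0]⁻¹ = [7, 2, 4, 0, 1, 6, 3, 5]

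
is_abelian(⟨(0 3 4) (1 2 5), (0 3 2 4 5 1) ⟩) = no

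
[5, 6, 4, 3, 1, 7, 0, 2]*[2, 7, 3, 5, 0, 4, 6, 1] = [4, 6, 0, 5, 7, 1, 2, 3]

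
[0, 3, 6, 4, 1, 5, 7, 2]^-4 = [0, 4, 7, 1, 3, 5, 2, 6]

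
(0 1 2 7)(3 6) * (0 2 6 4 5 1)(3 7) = (1 6 7 2 3 4 5)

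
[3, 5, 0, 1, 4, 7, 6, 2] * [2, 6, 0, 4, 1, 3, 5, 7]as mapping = [0→4, 1→3, 2→2, 3→6, 4→1, 5→7, 6→5, 7→0]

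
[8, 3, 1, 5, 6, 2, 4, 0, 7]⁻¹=[7, 2, 5, 1, 6, 3, 4, 8, 0]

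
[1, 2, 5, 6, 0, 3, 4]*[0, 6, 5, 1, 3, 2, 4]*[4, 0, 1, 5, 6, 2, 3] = [3, 2, 1, 6, 4, 0, 5]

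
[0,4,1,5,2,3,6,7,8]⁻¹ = [0,2,4,5,1,3,6,7,8]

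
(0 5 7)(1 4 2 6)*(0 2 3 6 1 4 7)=(0 5)(1 7 2)(3 6 4)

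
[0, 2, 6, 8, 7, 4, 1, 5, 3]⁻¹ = [0, 6, 1, 8, 5, 7, 2, 4, 3]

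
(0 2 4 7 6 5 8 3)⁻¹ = (0 3 8 5 6 7 4 2)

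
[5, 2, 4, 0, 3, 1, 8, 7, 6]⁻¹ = [3, 5, 1, 4, 2, 0, 8, 7, 6]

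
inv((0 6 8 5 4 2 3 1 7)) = (0 7 1 3 2 4 5 8 6)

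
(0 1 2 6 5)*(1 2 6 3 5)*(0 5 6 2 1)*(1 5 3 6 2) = (0 5 3 2 6)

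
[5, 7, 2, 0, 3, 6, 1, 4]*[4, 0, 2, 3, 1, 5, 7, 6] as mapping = [0→5, 1→6, 2→2, 3→4, 4→3, 5→7, 6→0, 7→1] 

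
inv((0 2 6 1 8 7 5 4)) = (0 4 5 7 8 1 6 2)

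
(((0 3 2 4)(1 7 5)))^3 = (0 4 2 3)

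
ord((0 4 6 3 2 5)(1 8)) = 6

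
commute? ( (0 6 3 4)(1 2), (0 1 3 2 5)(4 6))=no: (0 6 3 4)(1 2) * (0 1 3 2 5)(4 6)=(0 4 1 5)(2 3 6), (0 1 3 2 5)(4 6) * (0 6 3 4)(1 2)=(0 2 5 6)(1 4 3)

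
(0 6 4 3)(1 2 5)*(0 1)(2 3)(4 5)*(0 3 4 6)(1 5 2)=(1 4)(2 6)(3 5)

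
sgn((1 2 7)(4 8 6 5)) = -1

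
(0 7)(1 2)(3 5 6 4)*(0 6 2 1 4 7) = (2 4 3 5)(6 7)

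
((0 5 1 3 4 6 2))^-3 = (0 4 5 6 1 2 3)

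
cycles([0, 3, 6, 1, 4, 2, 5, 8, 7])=(1 3)(2 6 5)(7 8)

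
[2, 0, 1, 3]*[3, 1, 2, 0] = [2, 3, 1, 0]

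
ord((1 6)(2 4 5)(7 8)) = 6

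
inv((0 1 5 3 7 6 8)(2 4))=(0 8 6 7 3 5 1)(2 4)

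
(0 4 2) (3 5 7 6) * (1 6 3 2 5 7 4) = (0 1 6 2) (3 7) (4 5) 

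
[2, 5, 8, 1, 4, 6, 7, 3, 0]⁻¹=[8, 3, 0, 7, 4, 1, 5, 6, 2]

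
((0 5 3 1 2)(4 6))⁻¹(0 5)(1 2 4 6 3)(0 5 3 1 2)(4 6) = (0 6 4 1 2)(3 5)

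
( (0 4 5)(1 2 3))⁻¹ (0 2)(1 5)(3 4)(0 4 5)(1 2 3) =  (0 2)(1 5)(3 4)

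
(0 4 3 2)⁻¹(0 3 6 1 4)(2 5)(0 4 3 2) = (0 5)(1 3 4 2 6)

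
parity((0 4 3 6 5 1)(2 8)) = even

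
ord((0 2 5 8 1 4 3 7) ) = 8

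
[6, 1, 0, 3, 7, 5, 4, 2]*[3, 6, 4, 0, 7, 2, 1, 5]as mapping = [0→1, 1→6, 2→3, 3→0, 4→5, 5→2, 6→7, 7→4]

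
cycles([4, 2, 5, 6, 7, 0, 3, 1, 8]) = (0 4 7 1 2 5)(3 6)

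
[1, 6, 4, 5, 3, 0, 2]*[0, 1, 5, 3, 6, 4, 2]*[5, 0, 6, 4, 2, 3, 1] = [0, 6, 1, 2, 4, 5, 3]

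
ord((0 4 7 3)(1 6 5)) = 12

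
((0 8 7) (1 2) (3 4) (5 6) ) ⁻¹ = (0 7 8) (1 2) (3 4) (5 6) 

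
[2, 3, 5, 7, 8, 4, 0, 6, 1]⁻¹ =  [6, 8, 0, 1, 5, 2, 7, 3, 4]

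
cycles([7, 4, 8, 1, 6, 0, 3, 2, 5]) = (0 7 2 8 5)(1 4 6 3)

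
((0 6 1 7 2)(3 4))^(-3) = (0 1 2 6 7)(3 4)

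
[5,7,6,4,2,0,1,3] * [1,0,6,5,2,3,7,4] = [3,4,7,2,6,1,0,5]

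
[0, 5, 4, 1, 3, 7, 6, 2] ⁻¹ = [0, 3, 7, 4, 2, 1, 6, 5] 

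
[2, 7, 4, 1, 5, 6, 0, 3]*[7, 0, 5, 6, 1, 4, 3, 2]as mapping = [0→5, 1→2, 2→1, 3→0, 4→4, 5→3, 6→7, 7→6]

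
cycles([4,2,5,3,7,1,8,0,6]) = (0 4 7)(1 2 5)(6 8)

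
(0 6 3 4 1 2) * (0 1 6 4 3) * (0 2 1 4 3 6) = (0 3 6 2 4)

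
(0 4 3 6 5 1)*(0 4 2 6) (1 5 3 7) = (0 2 6 3) (1 4 7) 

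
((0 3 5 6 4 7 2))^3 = (0 6 2 5 7 3 4)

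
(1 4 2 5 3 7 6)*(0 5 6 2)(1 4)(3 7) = (0 5 7 2 6 4)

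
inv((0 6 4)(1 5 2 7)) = (0 4 6)(1 7 2 5)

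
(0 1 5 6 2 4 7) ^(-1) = (0 7 4 2 6 5 1) 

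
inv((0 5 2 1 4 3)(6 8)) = (0 3 4 1 2 5)(6 8)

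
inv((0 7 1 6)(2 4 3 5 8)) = (0 6 1 7)(2 8 5 3 4)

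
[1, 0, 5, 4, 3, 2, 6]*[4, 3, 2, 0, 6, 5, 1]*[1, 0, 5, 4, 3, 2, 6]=[4, 3, 2, 6, 1, 5, 0]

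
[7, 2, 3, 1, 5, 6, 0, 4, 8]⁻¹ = [6, 3, 1, 2, 7, 4, 5, 0, 8]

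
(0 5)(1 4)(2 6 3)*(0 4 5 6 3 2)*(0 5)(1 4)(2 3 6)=(0 2 6 3 5 1)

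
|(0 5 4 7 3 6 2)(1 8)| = 14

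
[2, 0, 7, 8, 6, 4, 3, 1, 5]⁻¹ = [1, 7, 0, 6, 5, 8, 4, 2, 3]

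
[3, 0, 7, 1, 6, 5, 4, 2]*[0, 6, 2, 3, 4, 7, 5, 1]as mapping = [0→3, 1→0, 2→1, 3→6, 4→5, 5→7, 6→4, 7→2]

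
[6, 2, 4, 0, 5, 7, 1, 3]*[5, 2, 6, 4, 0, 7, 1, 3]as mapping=[0→1, 1→6, 2→0, 3→5, 4→7, 5→3, 6→2, 7→4]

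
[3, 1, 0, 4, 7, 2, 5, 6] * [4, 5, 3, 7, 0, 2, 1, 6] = [7, 5, 4, 0, 6, 3, 2, 1]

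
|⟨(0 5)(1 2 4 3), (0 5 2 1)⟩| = 720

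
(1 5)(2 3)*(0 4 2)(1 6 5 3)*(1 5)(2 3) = (0 4 3)(1 2 5 6)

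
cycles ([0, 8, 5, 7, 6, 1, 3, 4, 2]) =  (1 8 2 5)(3 7 4 6)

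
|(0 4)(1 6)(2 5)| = 2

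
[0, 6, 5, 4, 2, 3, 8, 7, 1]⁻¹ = [0, 8, 4, 5, 3, 2, 1, 7, 6]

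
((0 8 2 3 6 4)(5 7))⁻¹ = (0 4 6 3 2 8)(5 7)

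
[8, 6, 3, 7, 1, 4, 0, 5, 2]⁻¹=[6, 4, 8, 2, 5, 7, 1, 3, 0]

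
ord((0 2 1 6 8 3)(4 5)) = 6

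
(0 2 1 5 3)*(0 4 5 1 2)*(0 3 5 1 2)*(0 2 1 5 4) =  (0 3)(4 5)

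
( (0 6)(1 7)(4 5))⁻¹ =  (0 6)(1 7)(4 5)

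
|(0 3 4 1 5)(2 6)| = 10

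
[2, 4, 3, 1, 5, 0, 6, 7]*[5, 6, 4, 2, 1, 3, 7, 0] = [4, 1, 2, 6, 3, 5, 7, 0]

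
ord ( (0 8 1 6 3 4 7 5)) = 8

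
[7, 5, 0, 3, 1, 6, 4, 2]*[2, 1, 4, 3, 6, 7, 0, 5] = [5, 7, 2, 3, 1, 0, 6, 4]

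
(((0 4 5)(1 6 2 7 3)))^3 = (1 7 6 3 2)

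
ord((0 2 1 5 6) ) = 5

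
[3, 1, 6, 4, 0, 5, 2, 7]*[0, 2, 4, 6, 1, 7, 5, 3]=[6, 2, 5, 1, 0, 7, 4, 3]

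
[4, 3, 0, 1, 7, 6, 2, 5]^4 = [6, 1, 5, 3, 2, 4, 7, 0]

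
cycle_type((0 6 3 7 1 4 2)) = 7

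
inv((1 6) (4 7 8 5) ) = (1 6) (4 5 8 7) 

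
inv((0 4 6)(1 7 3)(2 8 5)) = (0 6 4)(1 3 7)(2 5 8)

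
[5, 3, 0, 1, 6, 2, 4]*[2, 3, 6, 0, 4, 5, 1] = [5, 0, 2, 3, 1, 6, 4]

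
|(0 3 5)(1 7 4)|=3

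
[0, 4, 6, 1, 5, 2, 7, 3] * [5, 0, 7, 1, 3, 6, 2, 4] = [5, 3, 2, 0, 6, 7, 4, 1]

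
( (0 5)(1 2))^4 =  ()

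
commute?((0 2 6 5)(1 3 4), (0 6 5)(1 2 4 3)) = no:(0 2 6 5)(1 3 4)*(0 6 5)(1 2 4 3) = (0 4 2 5 6), (0 6 5)(1 2 4 3)*(0 2 6 5)(1 3 4) = (0 5 2 1 6)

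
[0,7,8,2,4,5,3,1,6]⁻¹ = [0,7,3,6,4,5,8,1,2]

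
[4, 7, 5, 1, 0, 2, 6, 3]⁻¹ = [4, 3, 5, 7, 0, 2, 6, 1]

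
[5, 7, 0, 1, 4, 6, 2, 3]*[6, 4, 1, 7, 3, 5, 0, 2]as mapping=[0→5, 1→2, 2→6, 3→4, 4→3, 5→0, 6→1, 7→7]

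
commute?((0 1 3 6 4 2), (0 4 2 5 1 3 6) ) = no:(0 1 3 6 4 2)*(0 4 2 5 1 3 6) = (0 3) (1 6 2 4 5), (0 4 2 5 1 3 6)*(0 1 3 6 4 2) = (0 2 5 3 4) (1 6) 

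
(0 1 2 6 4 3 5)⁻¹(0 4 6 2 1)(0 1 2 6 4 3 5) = (1 3 4 6 2)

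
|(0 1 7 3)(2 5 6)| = 12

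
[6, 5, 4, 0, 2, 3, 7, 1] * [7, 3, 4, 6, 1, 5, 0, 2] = [0, 5, 1, 7, 4, 6, 2, 3]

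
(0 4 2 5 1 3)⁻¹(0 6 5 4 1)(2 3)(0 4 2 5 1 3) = (0 5)(1 2 3 4 6)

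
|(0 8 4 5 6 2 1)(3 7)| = 14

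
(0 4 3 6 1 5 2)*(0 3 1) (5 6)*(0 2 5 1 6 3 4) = (1 3) (2 4 6) 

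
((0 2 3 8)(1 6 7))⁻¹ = (0 8 3 2)(1 7 6)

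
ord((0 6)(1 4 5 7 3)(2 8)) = 10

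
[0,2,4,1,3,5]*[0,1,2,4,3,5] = [0,2,3,1,4,5]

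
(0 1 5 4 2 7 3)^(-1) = (0 3 7 2 4 5 1)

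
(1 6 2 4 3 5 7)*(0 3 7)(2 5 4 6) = (0 3 4 7 1 2 6 5)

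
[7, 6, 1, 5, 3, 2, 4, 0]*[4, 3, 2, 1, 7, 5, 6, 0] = [0, 6, 3, 5, 1, 2, 7, 4]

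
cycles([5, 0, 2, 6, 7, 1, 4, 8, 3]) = (0 5 1) (3 6 4 7 8) 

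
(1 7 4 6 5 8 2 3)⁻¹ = (1 3 2 8 5 6 4 7)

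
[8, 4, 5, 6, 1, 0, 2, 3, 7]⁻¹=[5, 4, 6, 7, 1, 2, 3, 8, 0]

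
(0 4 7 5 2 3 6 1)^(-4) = (0 2)(1 5)(3 4)(6 7)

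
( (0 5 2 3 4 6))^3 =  (0 3)(2 6)(4 5)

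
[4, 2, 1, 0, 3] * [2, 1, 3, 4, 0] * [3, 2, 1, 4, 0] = [3, 4, 2, 1, 0]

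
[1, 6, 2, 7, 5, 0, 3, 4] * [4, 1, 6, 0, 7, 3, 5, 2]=[1, 5, 6, 2, 3, 4, 0, 7]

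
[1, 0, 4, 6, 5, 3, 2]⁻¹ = [1, 0, 6, 5, 2, 4, 3]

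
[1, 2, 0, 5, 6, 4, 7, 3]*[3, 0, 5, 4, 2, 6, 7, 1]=[0, 5, 3, 6, 7, 2, 1, 4]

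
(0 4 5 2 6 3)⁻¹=(0 3 6 2 5 4)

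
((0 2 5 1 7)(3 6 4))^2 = (0 5 7 2 1)(3 4 6)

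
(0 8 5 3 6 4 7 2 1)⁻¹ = (0 1 2 7 4 6 3 5 8)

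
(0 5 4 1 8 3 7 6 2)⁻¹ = (0 2 6 7 3 8 1 4 5)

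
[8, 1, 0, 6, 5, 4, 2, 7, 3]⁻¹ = [2, 1, 6, 8, 5, 4, 3, 7, 0]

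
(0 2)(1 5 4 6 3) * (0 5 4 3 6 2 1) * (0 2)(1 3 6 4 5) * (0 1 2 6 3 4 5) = (0 4 1)(3 6 5)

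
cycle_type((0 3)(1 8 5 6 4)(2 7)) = 2^2.5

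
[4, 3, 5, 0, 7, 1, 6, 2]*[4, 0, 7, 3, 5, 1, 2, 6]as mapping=[0→5, 1→3, 2→1, 3→4, 4→6, 5→0, 6→2, 7→7]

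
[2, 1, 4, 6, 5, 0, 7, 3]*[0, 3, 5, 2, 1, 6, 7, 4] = [5, 3, 1, 7, 6, 0, 4, 2]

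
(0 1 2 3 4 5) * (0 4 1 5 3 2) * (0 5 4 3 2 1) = (0 4 2 1 5 3)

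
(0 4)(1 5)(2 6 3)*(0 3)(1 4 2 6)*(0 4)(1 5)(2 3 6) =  (0 3 2 5)(4 6)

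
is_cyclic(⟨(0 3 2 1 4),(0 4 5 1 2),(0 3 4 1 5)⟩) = no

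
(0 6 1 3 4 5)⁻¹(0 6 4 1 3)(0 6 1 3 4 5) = (1 5 3 4 6)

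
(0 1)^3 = (0 1)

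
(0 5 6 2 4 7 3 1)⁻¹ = (0 1 3 7 4 2 6 5)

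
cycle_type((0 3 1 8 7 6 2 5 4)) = 9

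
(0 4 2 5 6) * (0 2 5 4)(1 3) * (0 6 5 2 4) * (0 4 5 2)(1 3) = (0 6 5 2 4)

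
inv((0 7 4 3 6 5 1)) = (0 1 5 6 3 4 7)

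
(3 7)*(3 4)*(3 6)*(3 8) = (3 7 4 6 8)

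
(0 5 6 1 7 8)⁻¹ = (0 8 7 1 6 5)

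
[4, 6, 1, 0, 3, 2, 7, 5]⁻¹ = [3, 2, 5, 4, 0, 7, 1, 6]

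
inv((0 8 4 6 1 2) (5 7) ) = (0 2 1 6 4 8) (5 7) 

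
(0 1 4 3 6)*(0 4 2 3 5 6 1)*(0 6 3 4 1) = (0 6 1 2 4 5 3)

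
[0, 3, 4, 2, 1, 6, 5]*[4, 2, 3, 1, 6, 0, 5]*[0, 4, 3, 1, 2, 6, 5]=[2, 4, 5, 1, 3, 6, 0]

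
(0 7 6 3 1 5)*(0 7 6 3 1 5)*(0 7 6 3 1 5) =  (0 3)(1 7)(5 6)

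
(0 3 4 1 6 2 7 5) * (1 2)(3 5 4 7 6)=(0 5)(1 3 7 4 2 6)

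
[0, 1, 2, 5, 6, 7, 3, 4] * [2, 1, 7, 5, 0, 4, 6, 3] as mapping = [0→2, 1→1, 2→7, 3→4, 4→6, 5→3, 6→5, 7→0] 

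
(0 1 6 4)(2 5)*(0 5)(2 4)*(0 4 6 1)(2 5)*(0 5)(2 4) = (0 5 6)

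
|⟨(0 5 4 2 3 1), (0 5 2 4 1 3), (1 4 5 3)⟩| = 120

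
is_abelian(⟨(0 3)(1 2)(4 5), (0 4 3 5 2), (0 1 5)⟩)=no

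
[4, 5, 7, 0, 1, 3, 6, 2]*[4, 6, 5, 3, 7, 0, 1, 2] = [7, 0, 2, 4, 6, 3, 1, 5] 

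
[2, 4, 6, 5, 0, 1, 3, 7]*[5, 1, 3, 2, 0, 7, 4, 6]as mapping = [0→3, 1→0, 2→4, 3→7, 4→5, 5→1, 6→2, 7→6]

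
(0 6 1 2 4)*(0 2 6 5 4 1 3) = (0 5 4 2 1 6 3)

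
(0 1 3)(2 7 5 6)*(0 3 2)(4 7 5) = (0 1 2 5 6)(4 7)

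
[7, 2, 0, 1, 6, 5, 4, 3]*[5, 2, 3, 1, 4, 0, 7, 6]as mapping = [0→6, 1→3, 2→5, 3→2, 4→7, 5→0, 6→4, 7→1]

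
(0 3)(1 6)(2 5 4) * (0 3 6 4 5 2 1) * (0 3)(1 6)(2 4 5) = (0 1 5 2 4 6 3)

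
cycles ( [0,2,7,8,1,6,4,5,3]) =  (1 2 7 5 6 4)(3 8)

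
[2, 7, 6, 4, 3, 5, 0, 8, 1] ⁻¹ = [6, 8, 0, 4, 3, 5, 2, 1, 7] 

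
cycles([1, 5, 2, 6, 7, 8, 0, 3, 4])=(0 1 5 8 4 7 3 6)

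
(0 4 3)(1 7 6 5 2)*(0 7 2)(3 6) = (0 4 6 5)(1 2)(3 7)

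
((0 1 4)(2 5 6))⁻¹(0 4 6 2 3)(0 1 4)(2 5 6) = (0 2 5 3 1)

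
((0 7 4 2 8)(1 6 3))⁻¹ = (0 8 2 4 7)(1 3 6)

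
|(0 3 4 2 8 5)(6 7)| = 6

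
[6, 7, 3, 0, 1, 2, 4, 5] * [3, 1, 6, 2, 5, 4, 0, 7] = [0, 7, 2, 3, 1, 6, 5, 4]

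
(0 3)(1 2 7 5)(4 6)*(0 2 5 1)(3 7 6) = (0 7 1 5)(2 6 4 3)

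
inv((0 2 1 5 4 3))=(0 3 4 5 1 2)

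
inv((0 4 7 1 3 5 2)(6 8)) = (0 2 5 3 1 7 4)(6 8)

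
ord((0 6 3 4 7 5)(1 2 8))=6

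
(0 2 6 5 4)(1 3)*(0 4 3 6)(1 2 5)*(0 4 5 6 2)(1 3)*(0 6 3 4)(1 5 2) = (0 3 6 4 2)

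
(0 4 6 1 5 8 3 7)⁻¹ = (0 7 3 8 5 1 6 4)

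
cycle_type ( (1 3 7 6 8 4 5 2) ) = 8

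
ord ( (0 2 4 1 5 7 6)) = 7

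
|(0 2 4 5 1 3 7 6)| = 8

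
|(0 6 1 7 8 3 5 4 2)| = 9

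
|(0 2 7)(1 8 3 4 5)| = 15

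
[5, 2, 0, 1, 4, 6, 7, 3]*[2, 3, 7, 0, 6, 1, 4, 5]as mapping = [0→1, 1→7, 2→2, 3→3, 4→6, 5→4, 6→5, 7→0]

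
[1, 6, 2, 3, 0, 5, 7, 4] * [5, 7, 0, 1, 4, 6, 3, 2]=[7, 3, 0, 1, 5, 6, 2, 4]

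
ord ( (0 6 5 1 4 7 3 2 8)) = 9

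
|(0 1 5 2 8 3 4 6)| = 8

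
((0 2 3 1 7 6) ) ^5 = (0 6 7 1 3 2) 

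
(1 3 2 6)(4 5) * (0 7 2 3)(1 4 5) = (0 7 2 6 4 1)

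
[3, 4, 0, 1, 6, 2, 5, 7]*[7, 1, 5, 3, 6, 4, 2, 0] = [3, 6, 7, 1, 2, 5, 4, 0]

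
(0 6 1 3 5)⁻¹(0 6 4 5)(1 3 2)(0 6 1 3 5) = (0 6 1 4)(2 3 5)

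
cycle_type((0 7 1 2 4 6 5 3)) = 8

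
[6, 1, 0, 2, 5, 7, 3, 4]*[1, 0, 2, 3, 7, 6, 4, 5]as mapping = [0→4, 1→0, 2→1, 3→2, 4→6, 5→5, 6→3, 7→7]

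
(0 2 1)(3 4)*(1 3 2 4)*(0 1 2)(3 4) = (0 3 2 4)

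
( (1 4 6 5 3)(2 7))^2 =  (1 6 3 4 5)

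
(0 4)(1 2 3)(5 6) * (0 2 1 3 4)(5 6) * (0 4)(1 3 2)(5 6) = (0 4 1 3 2)(5 6)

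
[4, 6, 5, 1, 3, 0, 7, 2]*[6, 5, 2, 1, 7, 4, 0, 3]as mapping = [0→7, 1→0, 2→4, 3→5, 4→1, 5→6, 6→3, 7→2]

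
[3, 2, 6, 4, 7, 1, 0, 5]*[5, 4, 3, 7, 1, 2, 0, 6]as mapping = [0→7, 1→3, 2→0, 3→1, 4→6, 5→4, 6→5, 7→2]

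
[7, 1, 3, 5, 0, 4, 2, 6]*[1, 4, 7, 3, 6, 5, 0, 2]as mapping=[0→2, 1→4, 2→3, 3→5, 4→1, 5→6, 6→7, 7→0]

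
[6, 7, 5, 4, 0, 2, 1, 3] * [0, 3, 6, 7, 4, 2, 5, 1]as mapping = [0→5, 1→1, 2→2, 3→4, 4→0, 5→6, 6→3, 7→7]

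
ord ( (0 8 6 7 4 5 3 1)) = 8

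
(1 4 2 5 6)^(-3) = (1 2 6 4 5)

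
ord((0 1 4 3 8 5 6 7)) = 8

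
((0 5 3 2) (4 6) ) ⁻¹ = (0 2 3 5) (4 6) 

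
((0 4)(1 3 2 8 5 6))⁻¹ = (0 4)(1 6 5 8 2 3)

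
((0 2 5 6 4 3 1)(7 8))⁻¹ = (0 1 3 4 6 5 2)(7 8)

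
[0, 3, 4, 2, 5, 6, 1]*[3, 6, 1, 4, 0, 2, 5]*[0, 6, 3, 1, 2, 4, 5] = [1, 2, 0, 6, 3, 4, 5] 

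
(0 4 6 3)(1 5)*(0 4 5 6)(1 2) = (0 5 2 1 6 3 4)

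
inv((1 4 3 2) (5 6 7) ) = (1 2 3 4) (5 7 6) 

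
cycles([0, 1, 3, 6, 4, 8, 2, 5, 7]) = (2 3 6)(5 8 7)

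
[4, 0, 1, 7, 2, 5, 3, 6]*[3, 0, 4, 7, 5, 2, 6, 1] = [5, 3, 0, 1, 4, 2, 7, 6]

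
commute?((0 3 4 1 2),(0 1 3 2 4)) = yes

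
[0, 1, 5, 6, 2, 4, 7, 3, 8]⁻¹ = [0, 1, 4, 7, 5, 2, 3, 6, 8]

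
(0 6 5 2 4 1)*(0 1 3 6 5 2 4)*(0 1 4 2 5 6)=(0 6 5 2 1 4 3)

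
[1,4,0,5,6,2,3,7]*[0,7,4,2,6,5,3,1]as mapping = [0→7,1→6,2→0,3→5,4→3,5→4,6→2,7→1]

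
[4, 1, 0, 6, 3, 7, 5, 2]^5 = [7, 1, 5, 0, 2, 3, 4, 6]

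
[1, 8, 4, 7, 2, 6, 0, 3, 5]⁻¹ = [6, 0, 4, 7, 2, 8, 5, 3, 1]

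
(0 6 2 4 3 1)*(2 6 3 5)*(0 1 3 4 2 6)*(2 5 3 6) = (0 4 3 6)(2 5)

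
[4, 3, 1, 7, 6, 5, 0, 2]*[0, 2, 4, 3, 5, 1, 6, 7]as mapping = [0→5, 1→3, 2→2, 3→7, 4→6, 5→1, 6→0, 7→4]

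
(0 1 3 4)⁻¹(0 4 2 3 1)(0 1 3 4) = (0 2 4 3 1)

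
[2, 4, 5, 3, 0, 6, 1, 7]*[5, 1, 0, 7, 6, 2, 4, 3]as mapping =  [0→0, 1→6, 2→2, 3→7, 4→5, 5→4, 6→1, 7→3]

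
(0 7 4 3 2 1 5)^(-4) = (0 3 5 4 1 7 2)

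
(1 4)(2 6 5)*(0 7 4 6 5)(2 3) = (0 7 4 1 6)(2 5 3)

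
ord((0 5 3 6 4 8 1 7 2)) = 9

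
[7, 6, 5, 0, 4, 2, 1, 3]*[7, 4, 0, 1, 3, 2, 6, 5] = [5, 6, 2, 7, 3, 0, 4, 1]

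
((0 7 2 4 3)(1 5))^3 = (0 4 7 3 2)(1 5)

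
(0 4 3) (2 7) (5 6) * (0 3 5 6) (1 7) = (0 4 5) (1 7 2) 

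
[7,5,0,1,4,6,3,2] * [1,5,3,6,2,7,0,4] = [4,7,1,5,2,0,6,3]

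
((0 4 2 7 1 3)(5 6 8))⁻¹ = (0 3 1 7 2 4)(5 8 6)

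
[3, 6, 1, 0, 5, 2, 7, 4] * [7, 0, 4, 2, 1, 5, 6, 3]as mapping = [0→2, 1→6, 2→0, 3→7, 4→5, 5→4, 6→3, 7→1]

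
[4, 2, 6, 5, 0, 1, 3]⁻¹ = [4, 5, 1, 6, 0, 3, 2]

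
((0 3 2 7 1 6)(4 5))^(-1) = (0 6 1 7 2 3)(4 5)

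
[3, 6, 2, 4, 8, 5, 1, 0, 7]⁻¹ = [7, 6, 2, 0, 3, 5, 1, 8, 4]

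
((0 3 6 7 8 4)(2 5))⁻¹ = (0 4 8 7 6 3)(2 5)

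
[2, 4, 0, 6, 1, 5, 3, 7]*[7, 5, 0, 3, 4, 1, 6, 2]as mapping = [0→0, 1→4, 2→7, 3→6, 4→5, 5→1, 6→3, 7→2]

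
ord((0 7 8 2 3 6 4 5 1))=9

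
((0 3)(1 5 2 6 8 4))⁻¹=(0 3)(1 4 8 6 2 5)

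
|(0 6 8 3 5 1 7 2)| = 8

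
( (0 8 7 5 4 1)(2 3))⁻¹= (0 1 4 5 7 8)(2 3)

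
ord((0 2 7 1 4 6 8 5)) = 8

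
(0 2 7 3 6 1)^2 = (0 7 6)(1 2 3)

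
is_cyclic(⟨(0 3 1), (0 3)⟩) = no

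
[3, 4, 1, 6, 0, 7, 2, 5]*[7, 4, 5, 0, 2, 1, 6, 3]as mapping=[0→0, 1→2, 2→4, 3→6, 4→7, 5→3, 6→5, 7→1]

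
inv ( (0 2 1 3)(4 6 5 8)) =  (0 3 1 2)(4 8 5 6)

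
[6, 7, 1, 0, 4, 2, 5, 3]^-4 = [2, 0, 3, 5, 4, 7, 1, 6]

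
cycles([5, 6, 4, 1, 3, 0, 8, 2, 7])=(0 5)(1 6 8 7 2 4 3)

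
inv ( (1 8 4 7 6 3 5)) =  (1 5 3 6 7 4 8)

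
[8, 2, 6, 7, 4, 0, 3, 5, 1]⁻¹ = [5, 8, 1, 6, 4, 7, 2, 3, 0]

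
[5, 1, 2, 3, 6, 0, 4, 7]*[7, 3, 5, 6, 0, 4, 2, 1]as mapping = [0→4, 1→3, 2→5, 3→6, 4→2, 5→7, 6→0, 7→1]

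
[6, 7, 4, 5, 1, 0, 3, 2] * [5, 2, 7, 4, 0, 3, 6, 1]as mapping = [0→6, 1→1, 2→0, 3→3, 4→2, 5→5, 6→4, 7→7]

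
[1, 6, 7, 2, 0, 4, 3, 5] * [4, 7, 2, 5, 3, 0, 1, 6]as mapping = [0→7, 1→1, 2→6, 3→2, 4→4, 5→3, 6→5, 7→0]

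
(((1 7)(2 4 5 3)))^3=(1 7)(2 3 5 4)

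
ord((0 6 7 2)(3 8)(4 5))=4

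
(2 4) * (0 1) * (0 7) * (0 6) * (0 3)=(0 1 7 6 3)(2 4)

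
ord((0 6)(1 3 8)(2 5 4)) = 6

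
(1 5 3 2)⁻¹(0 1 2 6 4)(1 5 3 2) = (0 5 1 6 4)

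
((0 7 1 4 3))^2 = (0 1 3 7 4)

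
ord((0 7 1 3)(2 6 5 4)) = 4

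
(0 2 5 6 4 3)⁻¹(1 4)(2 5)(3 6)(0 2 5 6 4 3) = (0 4)(1 3)(5 6)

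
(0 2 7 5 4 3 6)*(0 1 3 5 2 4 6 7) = (0 4 5 6 1 3 7 2)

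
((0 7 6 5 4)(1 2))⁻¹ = (0 4 5 6 7)(1 2)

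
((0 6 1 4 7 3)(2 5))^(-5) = (0 6 1 4 7 3)(2 5)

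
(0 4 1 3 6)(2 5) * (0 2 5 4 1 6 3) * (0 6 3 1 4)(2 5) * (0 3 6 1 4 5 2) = (0 5)(2 3 4 6)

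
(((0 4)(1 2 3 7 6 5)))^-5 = (0 4)(1 2 3 7 6 5)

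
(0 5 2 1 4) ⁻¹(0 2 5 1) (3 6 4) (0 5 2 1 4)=(0 3 6) (1 2 4 5) 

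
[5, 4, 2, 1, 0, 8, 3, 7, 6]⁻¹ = [4, 3, 2, 6, 1, 0, 8, 7, 5]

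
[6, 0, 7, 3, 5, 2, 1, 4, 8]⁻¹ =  [1, 6, 5, 3, 7, 4, 0, 2, 8]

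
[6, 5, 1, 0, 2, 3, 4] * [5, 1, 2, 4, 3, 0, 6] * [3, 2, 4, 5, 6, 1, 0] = [0, 3, 2, 1, 4, 6, 5]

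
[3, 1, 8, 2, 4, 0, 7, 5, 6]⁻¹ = [5, 1, 3, 0, 4, 7, 8, 6, 2]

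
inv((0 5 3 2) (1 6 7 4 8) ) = (0 2 3 5) (1 8 4 7 6) 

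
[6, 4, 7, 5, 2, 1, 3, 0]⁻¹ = [7, 5, 4, 6, 1, 3, 0, 2]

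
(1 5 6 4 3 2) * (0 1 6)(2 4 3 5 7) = (0 1 7 2 6 3 4 5)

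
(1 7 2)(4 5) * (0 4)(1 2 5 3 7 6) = (0 4 3 7 5)(1 6)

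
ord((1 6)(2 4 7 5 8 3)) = 6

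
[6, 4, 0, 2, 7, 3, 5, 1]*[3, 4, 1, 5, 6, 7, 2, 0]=[2, 6, 3, 1, 0, 5, 7, 4]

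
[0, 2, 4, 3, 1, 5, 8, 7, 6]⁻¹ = [0, 4, 1, 3, 2, 5, 8, 7, 6]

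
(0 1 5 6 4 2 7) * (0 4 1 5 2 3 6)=(0 5)(1 2 7 4 3 6)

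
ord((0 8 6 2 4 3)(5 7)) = 6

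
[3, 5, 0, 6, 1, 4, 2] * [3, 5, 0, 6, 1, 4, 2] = [6, 4, 3, 2, 5, 1, 0]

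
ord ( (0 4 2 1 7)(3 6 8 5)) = 20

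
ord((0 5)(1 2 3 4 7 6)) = 6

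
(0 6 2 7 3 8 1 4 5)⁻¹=(0 5 4 1 8 3 7 2 6)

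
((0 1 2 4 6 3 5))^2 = (0 2 6 5 1 4 3)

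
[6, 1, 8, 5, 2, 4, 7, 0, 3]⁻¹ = [7, 1, 4, 8, 5, 3, 0, 6, 2]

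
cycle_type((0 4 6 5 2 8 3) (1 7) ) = 2.7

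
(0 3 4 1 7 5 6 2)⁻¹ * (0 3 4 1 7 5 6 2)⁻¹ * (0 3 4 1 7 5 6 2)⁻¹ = (0 5 4 2 7 3 6 1)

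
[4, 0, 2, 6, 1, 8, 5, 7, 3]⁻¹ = [1, 4, 2, 8, 0, 6, 3, 7, 5]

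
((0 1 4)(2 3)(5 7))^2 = (0 4 1)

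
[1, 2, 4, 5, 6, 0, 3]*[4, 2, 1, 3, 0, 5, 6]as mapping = [0→2, 1→1, 2→0, 3→5, 4→6, 5→4, 6→3]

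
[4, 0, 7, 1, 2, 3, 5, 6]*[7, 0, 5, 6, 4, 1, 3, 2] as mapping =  [0→4, 1→7, 2→2, 3→0, 4→5, 5→6, 6→1, 7→3] 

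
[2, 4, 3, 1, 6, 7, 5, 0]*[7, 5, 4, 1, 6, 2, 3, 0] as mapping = [0→4, 1→6, 2→1, 3→5, 4→3, 5→0, 6→2, 7→7] 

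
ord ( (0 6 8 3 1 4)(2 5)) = 6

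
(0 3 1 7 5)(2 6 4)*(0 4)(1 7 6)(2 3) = (0 2 1 6)(3 7 5 4)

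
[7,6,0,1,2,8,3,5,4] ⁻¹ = [2,3,4,6,8,7,1,0,5] 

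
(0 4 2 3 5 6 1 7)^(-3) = (0 6 2 7 5 4 1 3)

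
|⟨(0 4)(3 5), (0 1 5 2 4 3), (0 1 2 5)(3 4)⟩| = 720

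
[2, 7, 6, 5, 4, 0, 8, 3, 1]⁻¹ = [5, 8, 0, 7, 4, 3, 2, 1, 6]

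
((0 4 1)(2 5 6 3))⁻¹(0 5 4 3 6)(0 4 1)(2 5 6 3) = (1 2 3 4 6)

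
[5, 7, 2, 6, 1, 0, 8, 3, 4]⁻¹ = [5, 4, 2, 7, 8, 0, 3, 1, 6]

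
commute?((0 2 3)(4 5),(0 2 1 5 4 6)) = no:(0 2 3)(4 5)*(0 2 1 5 4 6) = (0 1 5 6)(2 3),(0 2 1 5 4 6)*(0 2 3)(4 5) = (0 3)(1 4 6 2)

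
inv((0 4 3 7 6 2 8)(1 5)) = (0 8 2 6 7 3 4)(1 5)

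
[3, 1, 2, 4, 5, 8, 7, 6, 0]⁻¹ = [8, 1, 2, 0, 3, 4, 7, 6, 5]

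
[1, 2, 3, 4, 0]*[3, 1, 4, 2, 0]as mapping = [0→1, 1→4, 2→2, 3→0, 4→3]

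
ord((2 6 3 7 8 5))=6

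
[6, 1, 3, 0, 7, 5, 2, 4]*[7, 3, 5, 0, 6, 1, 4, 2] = [4, 3, 0, 7, 2, 1, 5, 6]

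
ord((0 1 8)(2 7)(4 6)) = 6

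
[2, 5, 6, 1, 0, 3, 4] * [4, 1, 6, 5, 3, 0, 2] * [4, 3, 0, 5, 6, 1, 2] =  [2, 4, 0, 3, 6, 1, 5]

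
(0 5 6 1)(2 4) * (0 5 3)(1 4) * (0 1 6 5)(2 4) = (0 3 1)(2 6)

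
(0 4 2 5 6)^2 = (0 2 6 4 5)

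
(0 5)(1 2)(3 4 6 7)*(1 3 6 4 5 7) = (0 7 6 1 2 3 5)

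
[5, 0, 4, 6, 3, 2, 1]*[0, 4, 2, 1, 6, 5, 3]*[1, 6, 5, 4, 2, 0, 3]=[0, 1, 3, 4, 6, 5, 2]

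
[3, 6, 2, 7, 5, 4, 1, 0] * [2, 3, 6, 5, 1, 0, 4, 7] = [5, 4, 6, 7, 0, 1, 3, 2]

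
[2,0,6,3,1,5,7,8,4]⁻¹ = [1,4,0,3,8,5,2,6,7]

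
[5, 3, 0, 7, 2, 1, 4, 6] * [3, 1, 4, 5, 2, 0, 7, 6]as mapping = [0→0, 1→5, 2→3, 3→6, 4→4, 5→1, 6→2, 7→7]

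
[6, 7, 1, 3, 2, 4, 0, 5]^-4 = [0, 7, 1, 3, 2, 4, 6, 5]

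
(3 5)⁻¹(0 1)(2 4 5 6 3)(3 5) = (0 1)(2 4 3 6 5)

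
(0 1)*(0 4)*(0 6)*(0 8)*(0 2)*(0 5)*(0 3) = (0 1 4 6 8 2 5 3)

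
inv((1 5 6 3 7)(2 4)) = (1 7 3 6 5)(2 4)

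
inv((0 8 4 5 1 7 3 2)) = (0 2 3 7 1 5 4 8)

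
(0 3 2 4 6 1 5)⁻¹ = (0 5 1 6 4 2 3)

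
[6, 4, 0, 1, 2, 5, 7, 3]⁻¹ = [2, 3, 4, 7, 1, 5, 0, 6]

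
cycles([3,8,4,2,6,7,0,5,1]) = (0 3 2 4 6)(1 8)(5 7)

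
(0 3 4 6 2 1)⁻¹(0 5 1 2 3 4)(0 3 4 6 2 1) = (0 1 4 6 3 5)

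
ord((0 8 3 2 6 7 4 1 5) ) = 9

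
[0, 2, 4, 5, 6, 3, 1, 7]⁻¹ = [0, 6, 1, 5, 2, 3, 4, 7]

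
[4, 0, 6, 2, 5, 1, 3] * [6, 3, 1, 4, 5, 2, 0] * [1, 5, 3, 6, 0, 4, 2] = [4, 2, 1, 5, 3, 6, 0]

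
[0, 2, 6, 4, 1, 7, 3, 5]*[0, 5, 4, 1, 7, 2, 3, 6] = [0, 4, 3, 7, 5, 6, 1, 2]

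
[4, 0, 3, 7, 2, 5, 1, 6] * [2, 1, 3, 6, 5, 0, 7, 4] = [5, 2, 6, 4, 3, 0, 1, 7] 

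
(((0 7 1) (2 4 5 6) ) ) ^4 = (0 7 1) 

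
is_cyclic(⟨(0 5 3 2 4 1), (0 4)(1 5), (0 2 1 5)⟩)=no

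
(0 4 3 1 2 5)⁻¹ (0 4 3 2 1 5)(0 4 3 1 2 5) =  (0 4 3 1 5 2)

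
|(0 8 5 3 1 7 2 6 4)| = 9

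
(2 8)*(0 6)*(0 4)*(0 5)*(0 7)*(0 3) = (0 6 4 5 7 3)(2 8)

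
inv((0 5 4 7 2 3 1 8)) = (0 8 1 3 2 7 4 5)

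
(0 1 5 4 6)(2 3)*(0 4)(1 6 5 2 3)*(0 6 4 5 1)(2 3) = (0 4 1 3 2)(5 6)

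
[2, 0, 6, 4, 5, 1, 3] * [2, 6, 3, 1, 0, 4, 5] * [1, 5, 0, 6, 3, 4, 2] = [6, 0, 4, 1, 3, 2, 5]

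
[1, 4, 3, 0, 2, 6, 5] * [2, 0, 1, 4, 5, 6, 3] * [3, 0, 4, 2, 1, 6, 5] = [3, 6, 1, 4, 0, 2, 5]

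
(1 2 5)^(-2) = (1 2 5)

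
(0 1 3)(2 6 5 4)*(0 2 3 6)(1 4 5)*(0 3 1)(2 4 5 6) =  (0 5 6)(1 2 3 4)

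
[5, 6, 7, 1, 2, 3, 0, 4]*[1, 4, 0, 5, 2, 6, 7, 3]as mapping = [0→6, 1→7, 2→3, 3→4, 4→0, 5→5, 6→1, 7→2]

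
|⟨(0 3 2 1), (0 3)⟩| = 24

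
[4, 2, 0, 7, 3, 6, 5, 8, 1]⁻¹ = [2, 8, 1, 4, 0, 6, 5, 3, 7]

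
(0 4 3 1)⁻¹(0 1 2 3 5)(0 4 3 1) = (0 2 1 5 4)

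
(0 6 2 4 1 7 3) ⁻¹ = (0 3 7 1 4 2 6) 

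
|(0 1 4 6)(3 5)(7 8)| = 4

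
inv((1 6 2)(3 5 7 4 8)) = (1 2 6)(3 8 4 7 5)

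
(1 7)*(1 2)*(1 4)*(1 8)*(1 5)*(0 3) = (0 3)(1 7 2 4 8 5)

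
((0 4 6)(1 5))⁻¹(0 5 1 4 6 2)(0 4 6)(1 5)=(0 2 4 1 5 6)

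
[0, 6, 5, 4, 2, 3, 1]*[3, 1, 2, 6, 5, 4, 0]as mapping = [0→3, 1→0, 2→4, 3→5, 4→2, 5→6, 6→1]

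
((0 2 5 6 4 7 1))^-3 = (0 4 2 7 5 1 6)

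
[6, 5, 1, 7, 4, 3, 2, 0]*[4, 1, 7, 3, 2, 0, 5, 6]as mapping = [0→5, 1→0, 2→1, 3→6, 4→2, 5→3, 6→7, 7→4]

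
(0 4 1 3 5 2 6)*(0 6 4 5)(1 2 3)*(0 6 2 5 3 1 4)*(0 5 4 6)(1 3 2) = (0 2 5 3)(1 6)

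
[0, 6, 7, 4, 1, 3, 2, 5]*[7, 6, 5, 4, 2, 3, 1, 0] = [7, 1, 0, 2, 6, 4, 5, 3]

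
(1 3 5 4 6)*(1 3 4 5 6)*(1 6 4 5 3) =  (1 5 3 4 6)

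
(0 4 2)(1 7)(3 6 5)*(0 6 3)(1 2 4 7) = (0 7 2 6 5)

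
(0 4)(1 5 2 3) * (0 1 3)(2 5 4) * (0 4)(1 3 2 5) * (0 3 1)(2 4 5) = (0 2 5)(1 3 4)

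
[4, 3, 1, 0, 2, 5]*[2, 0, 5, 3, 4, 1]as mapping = [0→4, 1→3, 2→0, 3→2, 4→5, 5→1]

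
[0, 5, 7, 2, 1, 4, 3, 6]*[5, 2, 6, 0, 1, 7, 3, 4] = [5, 7, 4, 6, 2, 1, 0, 3] 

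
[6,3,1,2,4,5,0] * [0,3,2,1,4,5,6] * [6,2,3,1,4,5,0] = [0,2,1,3,4,5,6]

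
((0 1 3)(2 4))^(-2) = (0 1 3)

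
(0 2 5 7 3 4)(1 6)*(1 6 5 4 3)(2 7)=(0 7 1 5 2 4)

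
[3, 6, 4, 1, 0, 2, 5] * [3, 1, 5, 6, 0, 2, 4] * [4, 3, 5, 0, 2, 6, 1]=[1, 2, 4, 3, 0, 6, 5]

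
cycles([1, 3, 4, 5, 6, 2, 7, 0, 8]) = (0 1 3 5 2 4 6 7)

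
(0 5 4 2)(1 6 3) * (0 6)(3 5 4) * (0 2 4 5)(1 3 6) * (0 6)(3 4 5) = (0 3 4 5)(1 2)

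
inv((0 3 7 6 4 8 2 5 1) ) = (0 1 5 2 8 4 6 7 3) 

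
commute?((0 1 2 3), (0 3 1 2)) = no:(0 1 2 3) * (0 3 1 2) = (0 2 1), (0 3 1 2) * (0 1 2 3) = (1 3 2)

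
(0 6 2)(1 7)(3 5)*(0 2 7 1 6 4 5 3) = (0 4 5)(6 7)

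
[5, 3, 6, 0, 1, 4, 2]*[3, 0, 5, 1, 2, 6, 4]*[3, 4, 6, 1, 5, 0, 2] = [2, 4, 5, 1, 3, 6, 0]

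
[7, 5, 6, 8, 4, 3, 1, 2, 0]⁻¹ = [8, 6, 7, 5, 4, 1, 2, 0, 3]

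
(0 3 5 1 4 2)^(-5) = (0 3 5 1 4 2)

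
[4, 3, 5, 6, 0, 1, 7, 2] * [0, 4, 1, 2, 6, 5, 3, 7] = [6, 2, 5, 3, 0, 4, 7, 1]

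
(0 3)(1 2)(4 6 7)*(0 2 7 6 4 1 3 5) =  (0 5)(1 7)(2 3)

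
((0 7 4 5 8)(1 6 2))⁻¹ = (0 8 5 4 7)(1 2 6)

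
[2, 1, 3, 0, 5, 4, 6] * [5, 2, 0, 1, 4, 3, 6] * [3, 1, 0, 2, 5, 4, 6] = [3, 0, 1, 4, 2, 5, 6]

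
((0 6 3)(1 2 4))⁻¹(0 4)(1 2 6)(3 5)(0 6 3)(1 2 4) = (0 5)(1 6)(2 4 3)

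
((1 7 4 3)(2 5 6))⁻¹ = (1 3 4 7)(2 6 5)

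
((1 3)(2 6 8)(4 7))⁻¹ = (1 3)(2 8 6)(4 7)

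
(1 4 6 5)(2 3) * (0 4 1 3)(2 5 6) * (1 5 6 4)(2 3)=(0 1 5 2)(3 6 4)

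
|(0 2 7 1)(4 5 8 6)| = 4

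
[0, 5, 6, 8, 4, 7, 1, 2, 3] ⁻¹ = [0, 6, 7, 8, 4, 1, 2, 5, 3] 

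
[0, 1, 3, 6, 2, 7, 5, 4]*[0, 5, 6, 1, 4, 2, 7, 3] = [0, 5, 1, 7, 6, 3, 2, 4]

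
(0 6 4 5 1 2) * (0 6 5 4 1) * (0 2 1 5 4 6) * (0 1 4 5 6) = (0 5 2 1 4)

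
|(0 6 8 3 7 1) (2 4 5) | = 6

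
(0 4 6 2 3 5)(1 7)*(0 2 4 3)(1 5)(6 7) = (0 3 1 6 4 7 5 2)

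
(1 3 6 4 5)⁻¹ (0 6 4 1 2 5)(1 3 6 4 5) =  (0 4 5 3 2 1)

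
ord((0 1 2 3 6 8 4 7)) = 8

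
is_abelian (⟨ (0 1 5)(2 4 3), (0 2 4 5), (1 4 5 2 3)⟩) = no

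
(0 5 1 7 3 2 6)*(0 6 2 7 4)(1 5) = (0 1 4)(3 7)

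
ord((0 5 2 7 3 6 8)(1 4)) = 14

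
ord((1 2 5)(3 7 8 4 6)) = 15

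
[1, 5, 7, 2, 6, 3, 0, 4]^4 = [2, 7, 0, 6, 5, 4, 3, 1]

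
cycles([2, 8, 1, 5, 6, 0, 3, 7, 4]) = (0 2 1 8 4 6 3 5)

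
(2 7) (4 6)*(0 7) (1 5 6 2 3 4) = (0 7 3 4 2) (1 5 6) 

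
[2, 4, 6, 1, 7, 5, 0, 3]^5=[6, 4, 0, 1, 7, 5, 2, 3]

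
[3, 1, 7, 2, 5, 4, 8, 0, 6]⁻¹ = [7, 1, 3, 0, 5, 4, 8, 2, 6]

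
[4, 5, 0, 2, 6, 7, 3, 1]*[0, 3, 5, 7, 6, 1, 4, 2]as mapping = [0→6, 1→1, 2→0, 3→5, 4→4, 5→2, 6→7, 7→3]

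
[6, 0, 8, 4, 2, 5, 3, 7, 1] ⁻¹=[1, 8, 4, 6, 3, 5, 0, 7, 2] 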